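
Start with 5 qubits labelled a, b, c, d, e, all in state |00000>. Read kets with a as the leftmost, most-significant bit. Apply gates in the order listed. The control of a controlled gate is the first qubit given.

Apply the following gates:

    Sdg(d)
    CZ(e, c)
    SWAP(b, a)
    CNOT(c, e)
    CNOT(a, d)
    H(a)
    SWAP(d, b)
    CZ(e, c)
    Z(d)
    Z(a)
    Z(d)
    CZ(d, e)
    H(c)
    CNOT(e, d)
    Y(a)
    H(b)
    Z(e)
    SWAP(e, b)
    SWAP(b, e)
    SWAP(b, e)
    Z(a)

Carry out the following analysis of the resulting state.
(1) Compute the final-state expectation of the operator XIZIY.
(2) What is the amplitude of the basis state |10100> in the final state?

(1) In the final state, XIZIY has expectation 0.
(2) The amplitude on |10100> is -sqrt(2)*I/4.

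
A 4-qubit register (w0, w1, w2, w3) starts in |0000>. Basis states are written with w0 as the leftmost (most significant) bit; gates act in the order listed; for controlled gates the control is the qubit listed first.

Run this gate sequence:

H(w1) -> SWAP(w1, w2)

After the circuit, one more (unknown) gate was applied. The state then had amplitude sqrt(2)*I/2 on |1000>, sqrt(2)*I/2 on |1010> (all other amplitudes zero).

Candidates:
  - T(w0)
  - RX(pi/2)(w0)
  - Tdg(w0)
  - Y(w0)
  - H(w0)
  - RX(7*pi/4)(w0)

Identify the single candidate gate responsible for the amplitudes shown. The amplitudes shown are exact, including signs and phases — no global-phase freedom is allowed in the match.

The applied gate was Y(w0).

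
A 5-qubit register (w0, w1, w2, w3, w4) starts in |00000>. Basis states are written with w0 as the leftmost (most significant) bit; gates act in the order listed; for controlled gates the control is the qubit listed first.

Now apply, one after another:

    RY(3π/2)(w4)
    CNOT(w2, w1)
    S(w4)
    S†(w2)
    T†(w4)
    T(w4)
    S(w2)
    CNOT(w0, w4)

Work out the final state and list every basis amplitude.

After the circuit, the state carries amplitude -sqrt(2)/2 on |00000>, sqrt(2)*I/2 on |00001>, and 0 on every other basis state. Key observation: steps 4-7 multiply out to the identity, so the circuit reduces to the remaining gates.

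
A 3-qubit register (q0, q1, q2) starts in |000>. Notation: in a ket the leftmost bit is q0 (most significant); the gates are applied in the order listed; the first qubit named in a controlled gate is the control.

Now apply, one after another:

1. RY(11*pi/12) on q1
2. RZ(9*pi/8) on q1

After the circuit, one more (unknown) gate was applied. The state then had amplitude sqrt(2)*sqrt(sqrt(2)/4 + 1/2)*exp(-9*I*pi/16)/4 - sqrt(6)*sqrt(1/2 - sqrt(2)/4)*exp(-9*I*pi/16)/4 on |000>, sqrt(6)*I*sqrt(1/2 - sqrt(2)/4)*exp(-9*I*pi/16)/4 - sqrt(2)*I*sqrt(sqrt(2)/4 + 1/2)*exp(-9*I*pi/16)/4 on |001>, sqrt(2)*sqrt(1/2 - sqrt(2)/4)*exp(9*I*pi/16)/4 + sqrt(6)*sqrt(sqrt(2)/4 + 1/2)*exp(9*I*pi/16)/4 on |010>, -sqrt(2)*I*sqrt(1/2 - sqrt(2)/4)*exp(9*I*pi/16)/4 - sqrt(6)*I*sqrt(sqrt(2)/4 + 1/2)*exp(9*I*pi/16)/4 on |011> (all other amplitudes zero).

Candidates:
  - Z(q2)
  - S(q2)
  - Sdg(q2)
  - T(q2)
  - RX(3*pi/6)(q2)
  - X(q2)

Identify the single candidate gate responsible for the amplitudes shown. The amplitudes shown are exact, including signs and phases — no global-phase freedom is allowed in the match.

The applied gate was RX(3*pi/6)(q2).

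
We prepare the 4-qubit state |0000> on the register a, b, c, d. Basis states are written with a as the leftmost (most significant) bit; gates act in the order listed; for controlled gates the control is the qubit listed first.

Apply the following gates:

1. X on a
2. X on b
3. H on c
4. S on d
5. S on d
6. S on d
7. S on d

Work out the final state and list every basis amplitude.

The final amplitudes are sqrt(2)/2 on |1100>, sqrt(2)/2 on |1110>, and 0 on every other basis state. Key observation: steps 4-7 multiply out to the identity, so the circuit reduces to the remaining gates.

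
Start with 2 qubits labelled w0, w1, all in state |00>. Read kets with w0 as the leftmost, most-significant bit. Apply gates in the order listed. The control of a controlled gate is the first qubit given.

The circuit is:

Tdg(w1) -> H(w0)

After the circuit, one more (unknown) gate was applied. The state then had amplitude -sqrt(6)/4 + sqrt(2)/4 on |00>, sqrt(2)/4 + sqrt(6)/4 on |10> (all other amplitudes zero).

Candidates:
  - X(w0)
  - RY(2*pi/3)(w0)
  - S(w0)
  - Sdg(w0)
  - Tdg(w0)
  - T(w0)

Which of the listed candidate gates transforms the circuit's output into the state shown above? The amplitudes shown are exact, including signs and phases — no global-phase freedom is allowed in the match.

The unique candidate consistent with the amplitudes is RY(2*pi/3)(w0).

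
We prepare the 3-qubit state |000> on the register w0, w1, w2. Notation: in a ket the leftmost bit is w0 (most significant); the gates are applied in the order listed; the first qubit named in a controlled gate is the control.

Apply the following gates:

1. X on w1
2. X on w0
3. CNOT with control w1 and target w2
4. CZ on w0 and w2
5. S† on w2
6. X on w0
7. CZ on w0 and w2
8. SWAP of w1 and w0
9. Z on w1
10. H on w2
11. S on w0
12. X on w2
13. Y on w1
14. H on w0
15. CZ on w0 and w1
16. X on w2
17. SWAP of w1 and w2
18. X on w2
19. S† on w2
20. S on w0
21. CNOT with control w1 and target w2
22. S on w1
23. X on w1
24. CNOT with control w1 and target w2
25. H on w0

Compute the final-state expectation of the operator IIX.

The expectation value of IIX is 0.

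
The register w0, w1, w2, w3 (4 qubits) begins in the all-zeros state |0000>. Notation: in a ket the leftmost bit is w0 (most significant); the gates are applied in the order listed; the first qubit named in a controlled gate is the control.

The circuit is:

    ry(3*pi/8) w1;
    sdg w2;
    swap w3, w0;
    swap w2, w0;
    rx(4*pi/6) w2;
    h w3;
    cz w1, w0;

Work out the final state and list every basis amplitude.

The final amplitudes are sqrt(2)*cos(3*pi/16)/4 on |0000>, sqrt(2)*cos(3*pi/16)/4 on |0001>, -sqrt(6)*I*cos(3*pi/16)/4 on |0010>, -sqrt(6)*I*cos(3*pi/16)/4 on |0011>, sqrt(2)*sin(3*pi/16)/4 on |0100>, sqrt(2)*sin(3*pi/16)/4 on |0101>, -sqrt(6)*I*sin(3*pi/16)/4 on |0110>, -sqrt(6)*I*sin(3*pi/16)/4 on |0111>, 0 on |1000>, 0 on |1001>, 0 on |1010>, 0 on |1011>, 0 on |1100>, 0 on |1101>, 0 on |1110>, 0 on |1111>.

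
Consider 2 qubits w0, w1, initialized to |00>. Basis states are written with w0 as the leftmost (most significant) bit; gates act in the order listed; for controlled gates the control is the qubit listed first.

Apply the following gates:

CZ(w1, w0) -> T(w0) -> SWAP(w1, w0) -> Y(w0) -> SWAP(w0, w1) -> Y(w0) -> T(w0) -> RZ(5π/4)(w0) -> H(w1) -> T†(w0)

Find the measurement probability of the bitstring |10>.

The probability of measuring |10> is 1/2.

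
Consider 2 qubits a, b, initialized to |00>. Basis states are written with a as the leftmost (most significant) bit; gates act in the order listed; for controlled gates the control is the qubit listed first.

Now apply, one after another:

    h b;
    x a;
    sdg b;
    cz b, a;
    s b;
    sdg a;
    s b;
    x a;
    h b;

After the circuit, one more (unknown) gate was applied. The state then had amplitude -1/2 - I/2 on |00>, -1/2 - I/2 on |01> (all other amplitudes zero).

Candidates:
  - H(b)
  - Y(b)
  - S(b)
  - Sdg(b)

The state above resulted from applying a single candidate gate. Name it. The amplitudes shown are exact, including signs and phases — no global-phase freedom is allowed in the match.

It was Sdg(b) that produced the state shown.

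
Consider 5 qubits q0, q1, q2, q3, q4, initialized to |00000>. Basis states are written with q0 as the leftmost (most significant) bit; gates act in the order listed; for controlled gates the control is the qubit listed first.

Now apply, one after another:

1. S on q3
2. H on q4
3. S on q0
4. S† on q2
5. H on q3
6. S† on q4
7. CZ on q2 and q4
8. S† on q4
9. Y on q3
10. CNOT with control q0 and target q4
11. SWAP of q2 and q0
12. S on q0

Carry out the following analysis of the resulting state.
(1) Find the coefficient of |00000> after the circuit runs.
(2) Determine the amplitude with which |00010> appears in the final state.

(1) The amplitude on |00000> is -I/2.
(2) |00010> carries amplitude I/2 in the final state.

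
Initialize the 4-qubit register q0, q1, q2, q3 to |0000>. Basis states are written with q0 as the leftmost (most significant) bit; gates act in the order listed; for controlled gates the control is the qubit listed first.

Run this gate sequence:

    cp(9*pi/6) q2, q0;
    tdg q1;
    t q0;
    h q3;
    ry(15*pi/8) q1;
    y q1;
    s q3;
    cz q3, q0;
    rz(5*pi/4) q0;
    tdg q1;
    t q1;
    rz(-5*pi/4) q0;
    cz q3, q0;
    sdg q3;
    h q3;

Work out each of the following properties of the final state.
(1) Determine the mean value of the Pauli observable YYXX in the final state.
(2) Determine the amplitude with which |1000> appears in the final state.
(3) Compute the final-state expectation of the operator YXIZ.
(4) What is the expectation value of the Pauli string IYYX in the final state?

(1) The expectation value of YYXX is 0.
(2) The amplitude on |1000> is 0.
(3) In the final state, YXIZ has expectation 0.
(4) The observable IYYX averages to 0.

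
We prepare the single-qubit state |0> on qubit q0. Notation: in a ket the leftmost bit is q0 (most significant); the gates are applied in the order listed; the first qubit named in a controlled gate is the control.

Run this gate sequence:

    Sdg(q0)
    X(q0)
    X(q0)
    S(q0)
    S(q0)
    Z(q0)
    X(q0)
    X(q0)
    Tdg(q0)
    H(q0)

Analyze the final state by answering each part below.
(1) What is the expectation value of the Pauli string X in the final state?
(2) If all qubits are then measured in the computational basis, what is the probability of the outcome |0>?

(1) The observable X averages to 1.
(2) Outcome |0> occurs with probability 1/2.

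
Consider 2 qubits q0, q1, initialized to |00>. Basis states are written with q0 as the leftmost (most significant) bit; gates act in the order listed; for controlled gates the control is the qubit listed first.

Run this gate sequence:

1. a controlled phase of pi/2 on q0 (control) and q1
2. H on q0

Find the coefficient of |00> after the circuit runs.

The amplitude on |00> is sqrt(2)/2.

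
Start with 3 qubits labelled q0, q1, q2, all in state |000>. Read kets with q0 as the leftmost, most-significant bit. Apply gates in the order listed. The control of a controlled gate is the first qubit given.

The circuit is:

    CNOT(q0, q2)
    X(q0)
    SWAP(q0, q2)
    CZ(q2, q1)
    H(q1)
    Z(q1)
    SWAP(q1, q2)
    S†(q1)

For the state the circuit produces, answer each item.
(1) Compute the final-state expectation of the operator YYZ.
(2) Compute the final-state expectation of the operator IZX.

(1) The observable YYZ averages to 0.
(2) In the final state, IZX has expectation 1.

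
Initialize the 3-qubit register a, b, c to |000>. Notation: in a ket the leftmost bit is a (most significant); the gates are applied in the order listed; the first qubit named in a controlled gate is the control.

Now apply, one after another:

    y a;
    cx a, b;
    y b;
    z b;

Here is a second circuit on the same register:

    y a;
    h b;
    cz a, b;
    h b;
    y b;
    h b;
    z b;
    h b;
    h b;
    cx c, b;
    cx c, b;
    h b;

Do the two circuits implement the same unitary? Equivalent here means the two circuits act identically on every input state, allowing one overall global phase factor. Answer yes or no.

No, they are not equivalent — no single phase factor reconciles the two unitaries.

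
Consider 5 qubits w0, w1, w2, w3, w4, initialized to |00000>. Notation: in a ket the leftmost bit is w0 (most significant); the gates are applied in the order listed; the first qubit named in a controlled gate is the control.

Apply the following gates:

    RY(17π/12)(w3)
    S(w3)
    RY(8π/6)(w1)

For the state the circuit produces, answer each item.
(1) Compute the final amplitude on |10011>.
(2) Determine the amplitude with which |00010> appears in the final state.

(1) |10011> carries amplitude 0 in the final state.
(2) The amplitude on |00010> is -I*sqrt(sqrt(2) + 2)/8 - I*sqrt(6 - 3*sqrt(2))/8.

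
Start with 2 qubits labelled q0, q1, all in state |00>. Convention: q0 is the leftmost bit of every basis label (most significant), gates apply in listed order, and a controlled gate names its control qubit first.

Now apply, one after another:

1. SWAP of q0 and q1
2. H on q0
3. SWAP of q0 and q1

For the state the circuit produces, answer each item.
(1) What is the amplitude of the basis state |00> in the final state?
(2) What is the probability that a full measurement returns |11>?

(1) The final state's coefficient on |00> equals sqrt(2)/2.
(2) Outcome |11> occurs with probability 0.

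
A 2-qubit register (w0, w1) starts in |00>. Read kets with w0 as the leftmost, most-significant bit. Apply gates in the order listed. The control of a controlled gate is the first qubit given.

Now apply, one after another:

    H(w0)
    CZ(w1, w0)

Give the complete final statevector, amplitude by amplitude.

After the circuit, the state carries amplitude sqrt(2)/2 on |00>, 0 on |01>, sqrt(2)/2 on |10>, 0 on |11>.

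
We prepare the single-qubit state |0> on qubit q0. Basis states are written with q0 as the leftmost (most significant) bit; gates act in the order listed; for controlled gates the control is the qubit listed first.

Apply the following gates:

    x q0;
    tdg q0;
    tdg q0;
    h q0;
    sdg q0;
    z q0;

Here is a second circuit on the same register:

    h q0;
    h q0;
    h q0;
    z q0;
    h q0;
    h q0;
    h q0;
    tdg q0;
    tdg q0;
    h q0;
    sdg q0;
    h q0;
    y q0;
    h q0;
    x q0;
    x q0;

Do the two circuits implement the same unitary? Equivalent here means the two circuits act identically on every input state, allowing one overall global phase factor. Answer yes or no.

No — the two circuits implement different unitaries, even allowing a global phase.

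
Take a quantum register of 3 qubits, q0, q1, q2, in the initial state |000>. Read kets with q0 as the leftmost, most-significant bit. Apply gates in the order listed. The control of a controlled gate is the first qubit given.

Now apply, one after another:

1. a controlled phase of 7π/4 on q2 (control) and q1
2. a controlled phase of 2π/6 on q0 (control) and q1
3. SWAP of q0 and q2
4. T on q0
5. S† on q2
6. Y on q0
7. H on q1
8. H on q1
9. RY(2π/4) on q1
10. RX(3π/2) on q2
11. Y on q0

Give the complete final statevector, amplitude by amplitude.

The final amplitudes are -1/2 on |000>, -I/2 on |001>, -1/2 on |010>, -I/2 on |011>, 0 on |100>, 0 on |101>, 0 on |110>, 0 on |111>. Key observation: the block from step 7 through step 8 cancels to the identity and can be dropped.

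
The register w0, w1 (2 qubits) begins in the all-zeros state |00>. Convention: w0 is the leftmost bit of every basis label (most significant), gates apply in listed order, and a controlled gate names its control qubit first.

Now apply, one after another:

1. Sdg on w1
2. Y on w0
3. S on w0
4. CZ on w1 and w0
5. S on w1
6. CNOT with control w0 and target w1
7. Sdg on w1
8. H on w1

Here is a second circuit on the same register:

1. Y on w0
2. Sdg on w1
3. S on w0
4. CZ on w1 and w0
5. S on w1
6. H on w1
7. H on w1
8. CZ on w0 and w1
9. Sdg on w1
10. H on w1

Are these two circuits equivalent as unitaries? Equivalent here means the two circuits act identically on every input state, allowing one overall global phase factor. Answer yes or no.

No: there is an input state on which the two circuits produce genuinely different outputs (not merely differing by a phase).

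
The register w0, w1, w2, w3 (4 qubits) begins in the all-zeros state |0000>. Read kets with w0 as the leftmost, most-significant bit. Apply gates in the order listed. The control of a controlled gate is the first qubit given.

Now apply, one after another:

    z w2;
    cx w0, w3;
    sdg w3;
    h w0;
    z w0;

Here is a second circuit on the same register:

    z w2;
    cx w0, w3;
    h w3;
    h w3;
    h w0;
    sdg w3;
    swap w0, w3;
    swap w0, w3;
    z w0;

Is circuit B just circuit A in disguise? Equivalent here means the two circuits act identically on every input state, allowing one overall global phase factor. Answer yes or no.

Yes, they are equivalent — the unitaries differ by at most a global phase.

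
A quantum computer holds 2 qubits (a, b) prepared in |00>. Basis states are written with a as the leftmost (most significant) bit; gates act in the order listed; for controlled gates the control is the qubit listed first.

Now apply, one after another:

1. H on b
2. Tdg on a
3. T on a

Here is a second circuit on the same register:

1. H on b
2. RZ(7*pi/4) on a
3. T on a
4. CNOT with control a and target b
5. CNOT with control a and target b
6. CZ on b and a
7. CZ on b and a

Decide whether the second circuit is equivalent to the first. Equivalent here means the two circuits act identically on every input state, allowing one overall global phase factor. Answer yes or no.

Yes — the two circuits implement the same unitary up to a global phase.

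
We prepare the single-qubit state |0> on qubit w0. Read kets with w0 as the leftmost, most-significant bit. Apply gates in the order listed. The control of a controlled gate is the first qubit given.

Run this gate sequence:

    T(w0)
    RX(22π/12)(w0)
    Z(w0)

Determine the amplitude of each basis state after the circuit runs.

The final amplitudes are -sqrt(6)/4 - sqrt(2)/4 on |0>, I*(-sqrt(2) + sqrt(6))/4 on |1>.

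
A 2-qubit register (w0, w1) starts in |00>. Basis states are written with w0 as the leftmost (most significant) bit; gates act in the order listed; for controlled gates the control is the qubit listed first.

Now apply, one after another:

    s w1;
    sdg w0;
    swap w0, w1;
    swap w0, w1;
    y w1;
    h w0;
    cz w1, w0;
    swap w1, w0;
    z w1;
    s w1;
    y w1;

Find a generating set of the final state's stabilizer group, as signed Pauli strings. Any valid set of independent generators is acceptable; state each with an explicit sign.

The stabilizer group can be generated by +IY, -ZI, among other valid generating sets.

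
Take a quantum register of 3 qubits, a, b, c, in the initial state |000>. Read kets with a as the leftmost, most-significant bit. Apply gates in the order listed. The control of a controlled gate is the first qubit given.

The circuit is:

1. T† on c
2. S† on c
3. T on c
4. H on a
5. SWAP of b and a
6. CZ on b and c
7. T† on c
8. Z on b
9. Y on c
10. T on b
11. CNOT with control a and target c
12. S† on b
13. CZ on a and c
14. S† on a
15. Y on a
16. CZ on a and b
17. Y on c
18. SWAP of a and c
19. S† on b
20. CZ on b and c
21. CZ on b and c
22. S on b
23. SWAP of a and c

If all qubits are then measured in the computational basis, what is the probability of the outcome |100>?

Outcome |100> occurs with probability 1/2. Key observation: the block from step 18 through step 23 cancels to the identity and can be dropped.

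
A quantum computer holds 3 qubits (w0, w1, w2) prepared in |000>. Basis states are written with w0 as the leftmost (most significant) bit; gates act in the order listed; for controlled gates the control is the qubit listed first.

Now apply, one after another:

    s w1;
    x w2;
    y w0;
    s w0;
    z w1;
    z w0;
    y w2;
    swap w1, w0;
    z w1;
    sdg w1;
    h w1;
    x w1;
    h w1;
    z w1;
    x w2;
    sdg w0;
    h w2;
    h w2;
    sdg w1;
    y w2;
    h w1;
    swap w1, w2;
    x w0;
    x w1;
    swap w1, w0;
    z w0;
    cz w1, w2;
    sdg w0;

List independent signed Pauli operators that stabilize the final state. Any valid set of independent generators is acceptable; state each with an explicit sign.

The final state is stabilized by the group generated by +IIX, -ZII, -IZI; other independent generating sets are equally valid. Key observation: gates 11-14 undo each other exactly, leaving only the rest of the circuit to track.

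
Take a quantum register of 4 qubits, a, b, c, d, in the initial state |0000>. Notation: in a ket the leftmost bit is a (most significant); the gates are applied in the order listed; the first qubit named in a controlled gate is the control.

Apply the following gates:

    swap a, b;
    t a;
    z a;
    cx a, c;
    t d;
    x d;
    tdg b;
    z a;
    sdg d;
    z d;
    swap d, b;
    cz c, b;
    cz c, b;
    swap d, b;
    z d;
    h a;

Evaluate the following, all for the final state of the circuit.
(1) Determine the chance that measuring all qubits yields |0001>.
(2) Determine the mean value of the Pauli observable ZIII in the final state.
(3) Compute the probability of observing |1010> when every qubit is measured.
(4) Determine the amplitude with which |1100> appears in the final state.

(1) The probability of measuring |0001> is 1/2. Key observation: steps 10-15 multiply out to the identity, so the circuit reduces to the remaining gates.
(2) In the final state, ZIII has expectation 0.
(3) Outcome |1010> occurs with probability 0.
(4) The amplitude on |1100> is 0.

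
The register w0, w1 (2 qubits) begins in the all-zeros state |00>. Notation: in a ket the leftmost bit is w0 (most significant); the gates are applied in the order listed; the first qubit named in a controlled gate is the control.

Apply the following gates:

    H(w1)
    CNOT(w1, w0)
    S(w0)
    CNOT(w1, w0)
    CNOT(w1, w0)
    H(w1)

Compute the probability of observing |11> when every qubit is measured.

The probability of measuring |11> is 1/4. Key observation: steps 4-5 multiply out to the identity, so the circuit reduces to the remaining gates.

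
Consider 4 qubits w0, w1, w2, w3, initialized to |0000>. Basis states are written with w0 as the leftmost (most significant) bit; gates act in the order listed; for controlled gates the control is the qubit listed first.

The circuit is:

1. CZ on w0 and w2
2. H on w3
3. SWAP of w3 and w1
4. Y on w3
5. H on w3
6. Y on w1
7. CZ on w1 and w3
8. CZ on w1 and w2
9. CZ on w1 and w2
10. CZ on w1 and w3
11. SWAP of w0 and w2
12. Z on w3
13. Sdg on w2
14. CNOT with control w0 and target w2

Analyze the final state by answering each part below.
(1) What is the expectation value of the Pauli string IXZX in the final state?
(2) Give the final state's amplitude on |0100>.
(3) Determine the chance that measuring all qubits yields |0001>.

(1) In the final state, IXZX has expectation -1. Key observation: gates 7-10 undo each other exactly, leaving only the rest of the circuit to track.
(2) The final state's coefficient on |0100> equals -1/2.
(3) Outcome |0001> occurs with probability 1/4.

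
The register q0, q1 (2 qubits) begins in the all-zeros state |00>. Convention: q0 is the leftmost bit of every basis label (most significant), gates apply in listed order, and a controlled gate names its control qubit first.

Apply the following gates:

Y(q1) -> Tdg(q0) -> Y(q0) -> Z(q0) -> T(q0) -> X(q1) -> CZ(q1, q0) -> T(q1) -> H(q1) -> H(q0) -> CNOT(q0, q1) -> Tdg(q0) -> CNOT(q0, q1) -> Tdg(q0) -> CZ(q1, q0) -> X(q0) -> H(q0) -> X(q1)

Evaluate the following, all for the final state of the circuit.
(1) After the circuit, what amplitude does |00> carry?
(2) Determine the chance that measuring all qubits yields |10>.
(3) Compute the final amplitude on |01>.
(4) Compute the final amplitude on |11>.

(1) The final state's coefficient on |00> equals 1/2.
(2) The probability of measuring |10> is 1/4.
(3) |01> carries amplitude sqrt(2)*(1 - I)*exp(3*I*pi/4)/4 in the final state.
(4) The amplitude on |11> is -1/2.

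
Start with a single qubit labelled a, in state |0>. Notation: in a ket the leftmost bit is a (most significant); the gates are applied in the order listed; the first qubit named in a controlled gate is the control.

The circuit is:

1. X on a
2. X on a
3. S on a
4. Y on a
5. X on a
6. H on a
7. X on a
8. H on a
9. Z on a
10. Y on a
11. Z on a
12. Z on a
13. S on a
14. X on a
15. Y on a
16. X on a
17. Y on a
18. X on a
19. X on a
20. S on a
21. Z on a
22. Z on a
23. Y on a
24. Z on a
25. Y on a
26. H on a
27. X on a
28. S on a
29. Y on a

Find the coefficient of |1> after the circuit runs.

|1> carries amplitude sqrt(2)*I/2 in the final state. Key observation: the block from step 6 through step 9 cancels to the identity and can be dropped.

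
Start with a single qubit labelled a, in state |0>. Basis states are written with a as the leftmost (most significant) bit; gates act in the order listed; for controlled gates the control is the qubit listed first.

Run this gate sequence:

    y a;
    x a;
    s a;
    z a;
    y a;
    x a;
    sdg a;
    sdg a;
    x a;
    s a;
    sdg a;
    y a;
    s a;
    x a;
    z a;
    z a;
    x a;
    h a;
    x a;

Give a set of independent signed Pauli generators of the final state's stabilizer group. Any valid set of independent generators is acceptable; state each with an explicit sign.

The stabilizer group can be generated by +X, among other valid generating sets. Key observation: gates 14-17 undo each other exactly, leaving only the rest of the circuit to track.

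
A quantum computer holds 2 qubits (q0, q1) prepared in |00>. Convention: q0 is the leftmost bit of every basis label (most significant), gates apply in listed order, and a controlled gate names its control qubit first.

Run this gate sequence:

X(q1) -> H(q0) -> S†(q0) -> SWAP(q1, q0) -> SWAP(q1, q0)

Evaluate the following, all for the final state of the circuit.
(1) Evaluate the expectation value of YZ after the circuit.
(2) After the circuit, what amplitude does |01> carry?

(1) The observable YZ averages to 1. Key observation: steps 4-5 multiply out to the identity, so the circuit reduces to the remaining gates.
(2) The final state's coefficient on |01> equals sqrt(2)/2.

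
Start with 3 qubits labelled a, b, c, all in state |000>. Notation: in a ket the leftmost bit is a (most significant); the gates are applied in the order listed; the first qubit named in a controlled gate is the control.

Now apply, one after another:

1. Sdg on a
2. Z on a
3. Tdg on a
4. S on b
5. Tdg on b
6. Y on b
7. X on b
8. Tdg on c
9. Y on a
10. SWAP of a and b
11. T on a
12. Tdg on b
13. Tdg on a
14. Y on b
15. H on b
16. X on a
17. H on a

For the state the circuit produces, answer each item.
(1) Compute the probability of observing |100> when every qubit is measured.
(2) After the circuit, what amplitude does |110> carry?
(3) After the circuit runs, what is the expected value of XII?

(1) The probability of measuring |100> is 1/4.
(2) The amplitude on |110> is -exp(I*pi/4)/2.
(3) The expectation value of XII is -1.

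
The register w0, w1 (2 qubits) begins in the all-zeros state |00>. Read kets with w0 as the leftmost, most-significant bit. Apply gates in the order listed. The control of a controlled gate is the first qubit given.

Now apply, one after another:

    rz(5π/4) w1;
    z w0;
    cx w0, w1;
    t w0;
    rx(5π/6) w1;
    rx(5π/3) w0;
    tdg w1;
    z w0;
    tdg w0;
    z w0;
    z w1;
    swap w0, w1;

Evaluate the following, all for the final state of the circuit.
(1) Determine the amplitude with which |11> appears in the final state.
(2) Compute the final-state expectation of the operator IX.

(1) |11> carries amplitude (sqrt(2) + sqrt(6))*exp(7*I*pi/8)/8 in the final state.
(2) The expectation value of IX is sqrt(6)/4.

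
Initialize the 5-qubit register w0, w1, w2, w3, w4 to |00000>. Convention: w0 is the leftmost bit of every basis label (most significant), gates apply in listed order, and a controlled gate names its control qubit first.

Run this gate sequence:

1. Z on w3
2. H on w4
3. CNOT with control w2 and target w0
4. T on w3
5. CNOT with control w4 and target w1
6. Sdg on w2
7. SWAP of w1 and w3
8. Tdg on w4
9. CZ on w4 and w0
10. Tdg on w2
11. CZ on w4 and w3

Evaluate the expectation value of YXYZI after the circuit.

The observable YXYZI averages to 0.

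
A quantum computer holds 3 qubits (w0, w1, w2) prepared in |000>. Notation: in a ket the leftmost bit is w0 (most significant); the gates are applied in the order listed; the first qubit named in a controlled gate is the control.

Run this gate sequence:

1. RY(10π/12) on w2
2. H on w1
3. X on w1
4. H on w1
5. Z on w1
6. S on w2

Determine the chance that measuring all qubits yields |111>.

Outcome |111> occurs with probability 0.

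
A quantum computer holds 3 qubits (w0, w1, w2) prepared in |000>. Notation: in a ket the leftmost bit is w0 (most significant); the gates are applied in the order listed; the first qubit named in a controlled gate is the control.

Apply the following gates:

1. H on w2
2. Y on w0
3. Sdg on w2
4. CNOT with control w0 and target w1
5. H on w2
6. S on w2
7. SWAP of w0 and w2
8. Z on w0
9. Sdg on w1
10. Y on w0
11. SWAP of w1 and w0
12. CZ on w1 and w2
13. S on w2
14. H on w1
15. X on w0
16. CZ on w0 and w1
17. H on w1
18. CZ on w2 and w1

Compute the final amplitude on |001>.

The final state's coefficient on |001> equals 1/2 - I/2.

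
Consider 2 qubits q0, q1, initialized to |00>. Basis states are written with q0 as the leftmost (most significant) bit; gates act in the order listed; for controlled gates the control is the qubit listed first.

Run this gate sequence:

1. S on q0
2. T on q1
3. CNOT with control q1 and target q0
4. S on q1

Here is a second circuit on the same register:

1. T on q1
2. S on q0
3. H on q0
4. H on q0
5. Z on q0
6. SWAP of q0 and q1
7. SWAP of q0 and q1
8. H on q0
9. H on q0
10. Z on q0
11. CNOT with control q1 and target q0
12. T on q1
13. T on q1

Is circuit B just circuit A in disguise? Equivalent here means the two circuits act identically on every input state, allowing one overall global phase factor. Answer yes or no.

Yes, they are equivalent — the unitaries differ by at most a global phase.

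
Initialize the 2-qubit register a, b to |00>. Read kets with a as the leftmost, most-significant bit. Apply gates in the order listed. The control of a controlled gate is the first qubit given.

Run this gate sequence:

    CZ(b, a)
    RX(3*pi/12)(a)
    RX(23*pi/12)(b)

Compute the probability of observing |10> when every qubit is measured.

A full measurement returns |10> with probability -sqrt(3)/16 - sqrt(2)/16 + sqrt(6)/16 + 3/16.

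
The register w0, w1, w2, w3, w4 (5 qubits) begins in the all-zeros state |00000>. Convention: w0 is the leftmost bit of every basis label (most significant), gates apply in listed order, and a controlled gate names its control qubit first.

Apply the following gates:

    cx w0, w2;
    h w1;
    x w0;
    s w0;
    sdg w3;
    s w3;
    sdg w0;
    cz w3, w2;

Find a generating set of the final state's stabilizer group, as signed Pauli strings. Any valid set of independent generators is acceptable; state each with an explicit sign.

The final state is stabilized by the group generated by +IXIII, -ZIIII, +IIZII, +IIIZI, +IIIIZ; other independent generating sets are equally valid. Key observation: gates 4-7 undo each other exactly, leaving only the rest of the circuit to track.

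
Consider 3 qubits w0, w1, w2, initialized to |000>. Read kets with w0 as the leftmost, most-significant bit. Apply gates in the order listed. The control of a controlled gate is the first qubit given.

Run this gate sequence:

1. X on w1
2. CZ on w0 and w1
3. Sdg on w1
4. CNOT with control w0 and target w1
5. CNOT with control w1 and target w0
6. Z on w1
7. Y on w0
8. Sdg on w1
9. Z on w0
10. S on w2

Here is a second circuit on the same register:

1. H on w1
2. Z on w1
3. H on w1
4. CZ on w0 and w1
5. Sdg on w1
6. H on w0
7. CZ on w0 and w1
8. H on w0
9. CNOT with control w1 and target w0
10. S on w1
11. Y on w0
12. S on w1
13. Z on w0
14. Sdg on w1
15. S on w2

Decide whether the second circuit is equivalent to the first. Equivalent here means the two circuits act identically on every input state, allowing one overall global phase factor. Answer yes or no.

No: there is an input state on which the two circuits produce genuinely different outputs (not merely differing by a phase).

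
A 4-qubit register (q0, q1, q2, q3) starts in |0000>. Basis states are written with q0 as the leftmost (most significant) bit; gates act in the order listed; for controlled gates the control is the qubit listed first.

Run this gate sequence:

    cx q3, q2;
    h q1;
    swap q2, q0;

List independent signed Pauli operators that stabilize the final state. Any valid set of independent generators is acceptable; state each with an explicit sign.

The final state is stabilized by the group generated by +IXII, +ZIII, +IIZI, +IIIZ; other independent generating sets are equally valid.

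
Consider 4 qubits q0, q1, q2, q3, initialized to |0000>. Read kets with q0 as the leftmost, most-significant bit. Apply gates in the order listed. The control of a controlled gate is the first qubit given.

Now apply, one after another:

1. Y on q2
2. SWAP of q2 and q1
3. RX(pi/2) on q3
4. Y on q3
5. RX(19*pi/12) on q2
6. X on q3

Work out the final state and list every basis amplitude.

The resulting statevector has amplitude sqrt(12 - 6*sqrt(2))/8 + sqrt(2*sqrt(2) + 4)/8 on |0100>, I*sqrt(12 - 6*sqrt(2))/8 + I*sqrt(2*sqrt(2) + 4)/8 on |0101>, -I*sqrt(4 - 2*sqrt(2))/8 + I*sqrt(6*sqrt(2) + 12)/8 on |0110>, -sqrt(6*sqrt(2) + 12)/8 + sqrt(4 - 2*sqrt(2))/8 on |0111>, and 0 on every other basis state.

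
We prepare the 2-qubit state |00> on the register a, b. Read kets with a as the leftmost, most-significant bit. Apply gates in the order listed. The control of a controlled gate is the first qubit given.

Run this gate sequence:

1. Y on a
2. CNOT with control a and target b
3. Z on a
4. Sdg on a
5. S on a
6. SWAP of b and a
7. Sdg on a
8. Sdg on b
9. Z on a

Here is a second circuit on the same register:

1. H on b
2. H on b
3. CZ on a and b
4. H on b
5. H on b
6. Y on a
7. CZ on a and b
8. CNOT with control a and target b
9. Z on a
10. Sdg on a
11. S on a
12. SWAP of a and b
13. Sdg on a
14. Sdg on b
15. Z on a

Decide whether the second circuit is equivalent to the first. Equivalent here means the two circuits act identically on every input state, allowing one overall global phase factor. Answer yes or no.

No, they are not equivalent — no single phase factor reconciles the two unitaries.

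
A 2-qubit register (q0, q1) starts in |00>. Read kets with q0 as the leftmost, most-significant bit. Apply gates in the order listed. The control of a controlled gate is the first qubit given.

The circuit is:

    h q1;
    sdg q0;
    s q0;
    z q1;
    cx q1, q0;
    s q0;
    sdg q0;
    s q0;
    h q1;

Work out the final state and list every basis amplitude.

The resulting statevector has amplitude 1/2 on |00>, 1/2 on |01>, -I/2 on |10>, I/2 on |11>.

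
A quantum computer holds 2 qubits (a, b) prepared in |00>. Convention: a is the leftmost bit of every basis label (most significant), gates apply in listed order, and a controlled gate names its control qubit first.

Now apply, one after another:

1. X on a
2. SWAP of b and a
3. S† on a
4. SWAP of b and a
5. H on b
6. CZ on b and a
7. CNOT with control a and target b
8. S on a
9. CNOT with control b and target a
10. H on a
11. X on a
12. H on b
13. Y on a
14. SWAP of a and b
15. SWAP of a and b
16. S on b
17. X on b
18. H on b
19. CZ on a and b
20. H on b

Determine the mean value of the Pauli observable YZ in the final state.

The observable YZ averages to -1.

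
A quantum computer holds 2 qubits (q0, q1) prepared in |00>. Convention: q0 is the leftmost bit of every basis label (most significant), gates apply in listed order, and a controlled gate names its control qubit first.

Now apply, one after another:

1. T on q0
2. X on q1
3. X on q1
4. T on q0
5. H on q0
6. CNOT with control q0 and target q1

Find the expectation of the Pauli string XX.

The expectation value of XX is 1.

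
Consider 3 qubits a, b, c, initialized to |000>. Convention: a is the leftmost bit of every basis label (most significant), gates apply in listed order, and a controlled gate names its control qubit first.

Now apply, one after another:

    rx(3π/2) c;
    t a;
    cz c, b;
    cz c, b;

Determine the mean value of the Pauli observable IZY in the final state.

In the final state, IZY has expectation 1. Key observation: gates 3-4 undo each other exactly, leaving only the rest of the circuit to track.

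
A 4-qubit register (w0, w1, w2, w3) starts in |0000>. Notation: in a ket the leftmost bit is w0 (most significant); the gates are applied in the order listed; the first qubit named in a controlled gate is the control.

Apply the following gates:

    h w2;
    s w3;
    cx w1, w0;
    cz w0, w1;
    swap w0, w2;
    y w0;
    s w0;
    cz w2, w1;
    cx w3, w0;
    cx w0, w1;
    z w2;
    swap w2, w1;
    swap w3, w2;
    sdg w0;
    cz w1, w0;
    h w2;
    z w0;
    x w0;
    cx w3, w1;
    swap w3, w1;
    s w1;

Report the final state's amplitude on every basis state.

After the circuit, the state carries amplitude 1/2 on |0101>, 1/2 on |0111>, -I/2 on |1000>, -I/2 on |1010>, and 0 on every other basis state.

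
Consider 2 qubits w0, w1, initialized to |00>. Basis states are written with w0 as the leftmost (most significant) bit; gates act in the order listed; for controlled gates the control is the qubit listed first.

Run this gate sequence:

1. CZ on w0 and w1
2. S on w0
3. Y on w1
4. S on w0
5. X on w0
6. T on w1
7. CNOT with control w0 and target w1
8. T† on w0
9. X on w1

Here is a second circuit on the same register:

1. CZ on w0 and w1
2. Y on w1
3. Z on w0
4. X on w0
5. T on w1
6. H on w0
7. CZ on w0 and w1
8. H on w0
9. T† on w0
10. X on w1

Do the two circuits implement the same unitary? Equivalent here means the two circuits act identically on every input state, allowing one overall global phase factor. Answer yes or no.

No — the two circuits implement different unitaries, even allowing a global phase.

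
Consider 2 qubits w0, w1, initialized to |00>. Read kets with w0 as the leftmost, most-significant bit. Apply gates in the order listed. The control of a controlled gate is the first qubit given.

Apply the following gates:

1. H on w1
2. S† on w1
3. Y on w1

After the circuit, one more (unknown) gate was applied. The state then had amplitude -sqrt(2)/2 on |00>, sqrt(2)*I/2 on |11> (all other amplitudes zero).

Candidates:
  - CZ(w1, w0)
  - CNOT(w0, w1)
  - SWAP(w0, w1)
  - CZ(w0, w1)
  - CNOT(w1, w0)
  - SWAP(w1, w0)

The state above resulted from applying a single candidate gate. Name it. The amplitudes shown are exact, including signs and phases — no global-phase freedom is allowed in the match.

The applied gate was CNOT(w1, w0).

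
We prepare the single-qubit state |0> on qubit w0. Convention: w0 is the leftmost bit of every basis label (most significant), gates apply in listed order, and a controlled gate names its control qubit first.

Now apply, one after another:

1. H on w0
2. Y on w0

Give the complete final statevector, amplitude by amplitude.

The resulting statevector has amplitude -sqrt(2)*I/2 on |0>, sqrt(2)*I/2 on |1>.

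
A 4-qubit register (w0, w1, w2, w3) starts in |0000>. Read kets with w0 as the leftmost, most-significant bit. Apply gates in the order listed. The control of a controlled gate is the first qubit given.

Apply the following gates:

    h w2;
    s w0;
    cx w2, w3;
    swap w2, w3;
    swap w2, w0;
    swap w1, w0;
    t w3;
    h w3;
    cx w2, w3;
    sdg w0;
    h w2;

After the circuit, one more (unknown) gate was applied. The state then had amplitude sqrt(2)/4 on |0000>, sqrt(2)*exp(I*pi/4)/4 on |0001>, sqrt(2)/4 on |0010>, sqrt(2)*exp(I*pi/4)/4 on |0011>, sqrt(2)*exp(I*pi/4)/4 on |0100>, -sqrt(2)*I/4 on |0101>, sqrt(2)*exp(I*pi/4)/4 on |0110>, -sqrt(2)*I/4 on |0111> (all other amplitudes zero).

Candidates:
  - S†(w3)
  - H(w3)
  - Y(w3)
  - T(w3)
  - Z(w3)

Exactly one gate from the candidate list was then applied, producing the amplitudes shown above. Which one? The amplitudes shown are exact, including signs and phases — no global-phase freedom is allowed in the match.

The unique candidate consistent with the amplitudes is T(w3).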